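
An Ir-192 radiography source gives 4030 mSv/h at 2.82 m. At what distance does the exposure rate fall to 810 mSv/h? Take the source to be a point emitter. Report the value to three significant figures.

Intensity scales as (d₁/d₂)², so d₂ = d₁·√(I₁/I₂).
I₁/I₂ = 4030/810 = 4.975, so d₂ = 2.82 × √4.975 = 6.290 m.

6.29 m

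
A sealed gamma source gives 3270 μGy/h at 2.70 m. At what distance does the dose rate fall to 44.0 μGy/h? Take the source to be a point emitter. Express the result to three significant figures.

Using I₁d₁² = I₂d₂², d₂ = d₁·√(I₁/I₂).
I₁/I₂ = 3270/44.0 = 74.32, so d₂ = 2.70 × √74.32 = 23.28 m.

23.3 m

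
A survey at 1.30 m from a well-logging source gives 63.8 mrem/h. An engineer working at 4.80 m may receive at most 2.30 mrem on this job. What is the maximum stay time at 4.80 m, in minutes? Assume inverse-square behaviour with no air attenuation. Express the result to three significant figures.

Using I₁d₁² = I₂d₂², rate at 4.80 m:
(1.30/4.80)² = 0.07335, so 63.8 × 0.07335 = 4.680 mrem/h.
Stay time = 2.30 mrem ÷ 4.680 mrem/h = 0.4915 h = 29.49 min.

29.5 min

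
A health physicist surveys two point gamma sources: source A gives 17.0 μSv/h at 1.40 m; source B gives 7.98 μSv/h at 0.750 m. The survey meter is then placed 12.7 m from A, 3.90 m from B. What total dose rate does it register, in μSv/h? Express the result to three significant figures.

0.502 μSv/h

By superposition, sum each source's inverse-square contribution:
A: 17.0 × (1.40/12.7)² = 0.2066 μSv/h
B: 7.98 × (0.750/3.90)² = 0.2951 μSv/h
Total = 0.2066 + 0.2951 = 0.5017 μSv/h.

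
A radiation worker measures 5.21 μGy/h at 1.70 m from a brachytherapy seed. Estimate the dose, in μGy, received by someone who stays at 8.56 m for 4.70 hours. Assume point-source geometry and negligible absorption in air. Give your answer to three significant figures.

Since intensity falls as 1/r², rate at 8.56 m:
5.21 × (1.70/8.56)² = 5.21 × 0.03944 = 0.2055 μGy/h.
Dose = rate × time = 0.2055 μGy/h × 4.700 h = 0.9658 μGy.

0.966 μGy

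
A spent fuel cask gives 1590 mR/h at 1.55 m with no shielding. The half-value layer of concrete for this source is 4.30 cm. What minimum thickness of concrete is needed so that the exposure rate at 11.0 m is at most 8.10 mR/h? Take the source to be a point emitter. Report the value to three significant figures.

At 11.0 m, distance alone gives (1.55/11.0)² = 0.01986, so 1590 × 0.01986 = 31.58 mR/h.
Further attenuation needed: 31.58/8.10 = 3.899.
n = log₂(3.899) = 1.963 half-value layers.
Thickness = 1.963 × 4.30 cm = 8.441 cm.

8.44 cm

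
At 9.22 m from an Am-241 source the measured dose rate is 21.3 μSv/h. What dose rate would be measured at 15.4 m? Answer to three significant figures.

7.63 μSv/h

Since intensity falls as 1/r², scaling from 9.22 m to 15.4 m:
21.3 × (9.22/15.4)² = 21.3 × 0.3584 = 7.634 μSv/h.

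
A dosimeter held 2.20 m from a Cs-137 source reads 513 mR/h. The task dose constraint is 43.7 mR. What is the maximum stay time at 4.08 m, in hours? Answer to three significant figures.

Intensity scales as (d₁/d₂)², so rate at 4.08 m:
513 × (2.20/4.08)² = 513 × 0.2908 = 149.2 mR/h.
Stay time = 43.7 mR ÷ 149.2 mR/h = 0.2929 h.

0.293 h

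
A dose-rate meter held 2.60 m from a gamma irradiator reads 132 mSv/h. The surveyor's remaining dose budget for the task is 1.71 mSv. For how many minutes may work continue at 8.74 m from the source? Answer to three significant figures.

8.78 min

Using I₁d₁² = I₂d₂², rate at 8.74 m:
(2.60/8.74)² = 0.08850, so 132 × 0.08850 = 11.68 mSv/h.
Stay time = 1.71 mSv ÷ 11.68 mSv/h = 0.1464 h = 8.784 min.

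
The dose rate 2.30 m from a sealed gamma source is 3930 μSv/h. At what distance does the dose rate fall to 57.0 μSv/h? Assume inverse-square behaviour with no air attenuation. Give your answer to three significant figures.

Since intensity falls as 1/r², d₂ = d₁·√(I₁/I₂).
I₁/I₂ = 3930/57.0 = 68.95, so d₂ = 2.30 × √68.95 = 19.10 m.

19.1 m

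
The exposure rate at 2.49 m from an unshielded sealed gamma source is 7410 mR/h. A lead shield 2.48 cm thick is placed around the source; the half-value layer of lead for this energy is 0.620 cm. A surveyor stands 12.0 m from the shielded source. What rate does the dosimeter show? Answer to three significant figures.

Distance alone: (2.49/12.0)² = 0.04306, so 7410 × 0.04306 = 319.1 mR/h.
Shield: 2.48/0.620 = 4.000 half-value layers → attenuation 2^(−4.000) = 0.06250.
Combined: 319.1 × 0.06250 = 19.94 mR/h.

19.9 mR/h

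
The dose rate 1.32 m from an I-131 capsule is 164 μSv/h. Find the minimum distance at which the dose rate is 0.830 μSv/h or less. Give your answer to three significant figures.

18.6 m

By the inverse-square law, d₂ = d₁·√(I₁/I₂).
I₁/I₂ = 164/0.830 = 197.6, so d₂ = 1.32 × √197.6 = 18.56 m.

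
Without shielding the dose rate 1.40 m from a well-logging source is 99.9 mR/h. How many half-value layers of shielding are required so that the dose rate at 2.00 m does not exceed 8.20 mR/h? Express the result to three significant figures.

At 2.00 m, distance alone gives (1.40/2.00)² = 0.4900, so 99.9 × 0.4900 = 48.95 mR/h.
Further attenuation needed: 48.95/8.20 = 5.970.
n = log₂(5.970) = 2.578 half-value layers.

2.58 half-value layers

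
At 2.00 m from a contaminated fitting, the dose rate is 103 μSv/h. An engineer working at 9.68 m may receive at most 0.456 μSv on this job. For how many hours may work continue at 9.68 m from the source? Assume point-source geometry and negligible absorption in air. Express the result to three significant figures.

0.104 h

Applying the 1/r² law, rate at 9.68 m:
(2.00/9.68)² = 0.04269, so 103 × 0.04269 = 4.397 μSv/h.
Stay time = 0.456 μSv ÷ 4.397 μSv/h = 0.1037 h.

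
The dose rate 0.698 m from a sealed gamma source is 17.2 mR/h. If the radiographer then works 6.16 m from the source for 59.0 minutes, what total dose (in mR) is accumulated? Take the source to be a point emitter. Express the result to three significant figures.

0.217 mR

Intensity scales as (d₁/d₂)², so rate at 6.16 m:
17.2 × (0.698/6.16)² = 17.2 × 0.01284 = 0.2208 mR/h.
Dose = rate × time = 0.2208 mR/h × 0.9833 h = 0.2171 mR.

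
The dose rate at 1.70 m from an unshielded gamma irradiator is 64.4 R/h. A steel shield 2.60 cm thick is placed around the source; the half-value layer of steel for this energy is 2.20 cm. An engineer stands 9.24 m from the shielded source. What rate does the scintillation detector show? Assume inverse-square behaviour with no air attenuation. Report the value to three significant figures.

0.961 R/h

Distance alone: 64.4 × (1.70/9.24)² = 64.4 × 0.03385 = 2.180 R/h.
Shield: 2.60/2.20 = 1.182 half-value layers → attenuation 2^(−1.182) = 0.4407.
Combined: 2.180 × 0.4407 = 0.9607 R/h.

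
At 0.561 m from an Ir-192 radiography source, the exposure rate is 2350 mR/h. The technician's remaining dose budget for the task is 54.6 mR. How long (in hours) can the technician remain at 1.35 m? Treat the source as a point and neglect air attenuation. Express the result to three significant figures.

Applying the 1/r² law, rate at 1.35 m:
(0.561/1.35)² = 0.1727, so 2350 × 0.1727 = 405.8 mR/h.
Stay time = 54.6 mR ÷ 405.8 mR/h = 0.1345 h.

0.135 h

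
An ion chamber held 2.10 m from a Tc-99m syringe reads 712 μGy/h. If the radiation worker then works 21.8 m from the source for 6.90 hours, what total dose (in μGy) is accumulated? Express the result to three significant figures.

Using I₁d₁² = I₂d₂², rate at 21.8 m:
712 × (2.10/21.8)² = 712 × 0.009280 = 6.607 μGy/h.
Dose = rate × time = 6.607 μGy/h × 6.900 h = 45.59 μGy.

45.6 μGy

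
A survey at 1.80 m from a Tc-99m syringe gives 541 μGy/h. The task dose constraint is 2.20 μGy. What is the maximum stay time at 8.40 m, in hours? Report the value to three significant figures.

Since intensity falls as 1/r², rate at 8.40 m:
541 × (1.80/8.40)² = 541 × 0.04592 = 24.84 μGy/h.
Stay time = 2.20 μGy ÷ 24.84 μGy/h = 0.08857 h.

0.0886 h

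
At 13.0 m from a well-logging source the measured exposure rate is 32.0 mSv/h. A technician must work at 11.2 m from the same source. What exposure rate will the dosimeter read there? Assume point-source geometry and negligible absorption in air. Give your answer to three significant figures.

Since intensity falls as 1/r², scaling from 13.0 m to 11.2 m:
32.0 × (13.0/11.2)² = 32.0 × 1.347 = 43.10 mSv/h.

43.1 mSv/h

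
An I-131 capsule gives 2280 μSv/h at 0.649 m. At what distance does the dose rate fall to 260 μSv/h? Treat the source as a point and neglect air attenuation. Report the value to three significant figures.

1.92 m

By the inverse-square law, d₂ = d₁·√(I₁/I₂).
I₁/I₂ = 2280/260 = 8.769, so d₂ = 0.649 × √8.769 = 1.922 m.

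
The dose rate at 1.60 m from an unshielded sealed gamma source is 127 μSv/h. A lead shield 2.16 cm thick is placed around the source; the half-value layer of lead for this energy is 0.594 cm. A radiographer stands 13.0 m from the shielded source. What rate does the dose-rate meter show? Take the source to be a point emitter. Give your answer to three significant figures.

Distance alone: (1.60/13.0)² = 0.01515, so 127 × 0.01515 = 1.924 μSv/h.
Shield: 2.16/0.594 = 3.636 half-value layers → attenuation 2^(−3.636) = 0.08044.
Combined: 1.924 × 0.08044 = 0.1548 μSv/h.

0.155 μSv/h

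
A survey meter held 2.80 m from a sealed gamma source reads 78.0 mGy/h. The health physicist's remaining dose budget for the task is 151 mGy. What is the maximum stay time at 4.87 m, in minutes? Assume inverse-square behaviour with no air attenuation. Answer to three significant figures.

351 min

Using I₁d₁² = I₂d₂², rate at 4.87 m:
78.0 × (2.80/4.87)² = 78.0 × 0.3306 = 25.79 mGy/h.
Stay time = 151 mGy ÷ 25.79 mGy/h = 5.855 h = 351.3 min.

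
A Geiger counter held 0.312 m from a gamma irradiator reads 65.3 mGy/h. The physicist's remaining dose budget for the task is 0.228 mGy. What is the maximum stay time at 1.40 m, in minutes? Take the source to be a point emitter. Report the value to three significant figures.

4.22 min

Intensity scales as (d₁/d₂)², so rate at 1.40 m:
(0.312/1.40)² = 0.04967, so 65.3 × 0.04967 = 3.243 mGy/h.
Stay time = 0.228 mGy ÷ 3.243 mGy/h = 0.07031 h = 4.219 min.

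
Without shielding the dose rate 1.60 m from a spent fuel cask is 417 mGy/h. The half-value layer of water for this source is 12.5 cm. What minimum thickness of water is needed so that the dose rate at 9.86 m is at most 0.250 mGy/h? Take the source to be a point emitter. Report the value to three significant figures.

At 9.86 m, distance alone gives 417 × (1.60/9.86)² = 417 × 0.02633 = 10.98 mGy/h.
Further attenuation needed: 10.98/0.250 = 43.92.
n = log₂(43.92) = 5.457 half-value layers.
Thickness = 5.457 × 12.5 cm = 68.21 cm.

68.2 cm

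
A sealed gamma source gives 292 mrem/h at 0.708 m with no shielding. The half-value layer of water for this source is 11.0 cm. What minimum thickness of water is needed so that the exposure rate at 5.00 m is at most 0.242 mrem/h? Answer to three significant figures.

At 5.00 m, distance alone gives 292 × (0.708/5.00)² = 292 × 0.02005 = 5.855 mrem/h.
Further attenuation needed: 5.855/0.242 = 24.19.
n = log₂(24.19) = 4.596 half-value layers.
Thickness = 4.596 × 11.0 cm = 50.56 cm.

50.6 cm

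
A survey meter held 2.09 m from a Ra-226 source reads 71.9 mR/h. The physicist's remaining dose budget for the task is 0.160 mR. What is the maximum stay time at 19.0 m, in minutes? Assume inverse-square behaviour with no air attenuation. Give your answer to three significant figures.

11.0 min

Since intensity falls as 1/r², rate at 19.0 m:
(2.09/19.0)² = 0.01210, so 71.9 × 0.01210 = 0.8700 mR/h.
Stay time = 0.160 mR ÷ 0.8700 mR/h = 0.1839 h = 11.03 min.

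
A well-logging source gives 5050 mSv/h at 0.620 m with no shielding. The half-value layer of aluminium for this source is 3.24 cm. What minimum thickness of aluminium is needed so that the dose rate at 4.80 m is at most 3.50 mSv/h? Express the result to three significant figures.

At 4.80 m, distance alone gives 5050 × (0.620/4.80)² = 5050 × 0.01668 = 84.23 mSv/h.
Further attenuation needed: 84.23/3.50 = 24.07.
n = log₂(24.07) = 4.589 half-value layers.
Thickness = 4.589 × 3.24 cm = 14.87 cm.

14.9 cm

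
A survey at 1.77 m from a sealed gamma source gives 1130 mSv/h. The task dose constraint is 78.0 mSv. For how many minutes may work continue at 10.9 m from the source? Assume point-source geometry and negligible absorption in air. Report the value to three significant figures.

By the inverse-square law, rate at 10.9 m:
(1.77/10.9)² = 0.02637, so 1130 × 0.02637 = 29.80 mSv/h.
Stay time = 78.0 mSv ÷ 29.80 mSv/h = 2.617 h = 157.0 min.

157 min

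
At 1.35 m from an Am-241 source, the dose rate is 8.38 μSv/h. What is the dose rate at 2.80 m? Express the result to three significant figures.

Since intensity falls as 1/r², the rate at 2.80 m is
(1.35/2.80)² = 0.2325, so 8.38 × 0.2325 = 1.948 μSv/h.

1.95 μSv/h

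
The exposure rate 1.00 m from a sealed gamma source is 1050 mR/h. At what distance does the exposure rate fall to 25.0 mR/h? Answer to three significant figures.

6.48 m

Using I₁d₁² = I₂d₂², d₂ = d₁·√(I₁/I₂).
I₁/I₂ = 1050/25.0 = 42.00, so d₂ = 1.00 × √42.00 = 6.481 m.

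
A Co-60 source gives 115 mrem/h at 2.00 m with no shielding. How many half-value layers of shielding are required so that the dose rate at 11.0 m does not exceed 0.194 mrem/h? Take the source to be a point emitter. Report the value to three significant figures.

4.29 half-value layers

At 11.0 m, distance alone gives (2.00/11.0)² = 0.03306, so 115 × 0.03306 = 3.802 mrem/h.
Further attenuation needed: 3.802/0.194 = 19.60.
n = log₂(19.60) = 4.293 half-value layers.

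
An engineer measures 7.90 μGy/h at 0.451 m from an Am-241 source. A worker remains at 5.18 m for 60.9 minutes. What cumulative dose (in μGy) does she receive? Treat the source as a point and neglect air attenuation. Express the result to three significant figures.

Applying the 1/r² law, rate at 5.18 m:
(0.451/5.18)² = 0.007580, so 7.90 × 0.007580 = 0.05988 μGy/h.
Dose = rate × time = 0.05988 μGy/h × 1.015 h = 0.06078 μGy.

0.0608 μGy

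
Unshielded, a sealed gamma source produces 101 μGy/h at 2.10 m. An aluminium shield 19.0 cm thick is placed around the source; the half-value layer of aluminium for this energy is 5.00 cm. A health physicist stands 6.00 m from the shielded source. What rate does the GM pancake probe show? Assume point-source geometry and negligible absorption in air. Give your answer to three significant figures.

Distance alone: 101 × (2.10/6.00)² = 101 × 0.1225 = 12.37 μGy/h.
Shield: 19.0/5.00 = 3.800 half-value layers → attenuation 2^(−3.800) = 0.07179.
Combined: 12.37 × 0.07179 = 0.8880 μGy/h.

0.888 μGy/h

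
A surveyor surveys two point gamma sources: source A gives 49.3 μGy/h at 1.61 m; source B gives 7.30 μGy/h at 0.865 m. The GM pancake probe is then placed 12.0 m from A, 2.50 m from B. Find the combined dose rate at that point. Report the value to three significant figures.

Each source contributes Iᵢ·(dᵢ/rᵢ)²; contributions add.
A: 49.3 × (1.61/12.0)² = 0.8874 μGy/h
B: 7.30 × (0.865/2.50)² = 0.8739 μGy/h
Total = 0.8874 + 0.8739 = 1.761 μGy/h.

1.76 μGy/h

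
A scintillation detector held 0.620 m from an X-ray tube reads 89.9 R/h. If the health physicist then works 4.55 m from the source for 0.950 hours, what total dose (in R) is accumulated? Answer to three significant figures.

Applying the 1/r² law, rate at 4.55 m:
(0.620/4.55)² = 0.01857, so 89.9 × 0.01857 = 1.669 R/h.
Dose = rate × time = 1.669 R/h × 0.9500 h = 1.586 R.

1.59 R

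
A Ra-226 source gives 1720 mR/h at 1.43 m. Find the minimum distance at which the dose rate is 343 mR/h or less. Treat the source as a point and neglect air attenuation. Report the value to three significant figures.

Intensity scales as (d₁/d₂)², so d₂ = d₁·√(I₁/I₂).
I₁/I₂ = 1720/343 = 5.015, so d₂ = 1.43 × √5.015 = 3.202 m.

3.20 m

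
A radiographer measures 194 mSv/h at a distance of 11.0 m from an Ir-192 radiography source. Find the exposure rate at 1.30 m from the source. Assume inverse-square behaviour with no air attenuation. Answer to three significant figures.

Since intensity falls as 1/r², the rate at 1.30 m is
(11.0/1.30)² = 71.60, so 194 × 71.60 = 13890 mSv/h.

13900 mSv/h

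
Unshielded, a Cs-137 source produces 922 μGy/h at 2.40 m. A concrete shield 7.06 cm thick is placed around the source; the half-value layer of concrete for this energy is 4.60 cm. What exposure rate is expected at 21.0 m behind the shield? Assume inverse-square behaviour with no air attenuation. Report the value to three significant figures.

4.16 μGy/h

Distance alone: 922 × (2.40/21.0)² = 922 × 0.01306 = 12.04 μGy/h.
Shield: 7.06/4.60 = 1.535 half-value layers → attenuation 2^(−1.535) = 0.3451.
Combined: 12.04 × 0.3451 = 4.155 μGy/h.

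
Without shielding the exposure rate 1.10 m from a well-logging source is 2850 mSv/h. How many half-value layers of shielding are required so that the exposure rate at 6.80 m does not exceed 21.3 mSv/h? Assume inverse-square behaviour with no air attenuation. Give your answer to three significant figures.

1.81 half-value layers

At 6.80 m, distance alone gives 2850 × (1.10/6.80)² = 2850 × 0.02617 = 74.58 mSv/h.
Further attenuation needed: 74.58/21.3 = 3.501.
n = log₂(3.501) = 1.808 half-value layers.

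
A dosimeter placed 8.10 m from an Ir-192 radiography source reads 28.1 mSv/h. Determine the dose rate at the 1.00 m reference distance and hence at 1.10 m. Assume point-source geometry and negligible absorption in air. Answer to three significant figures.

1840 mSv/h; 1520 mSv/h

Using I₁d₁² = I₂d₂²,
At 1.00 m: (8.10/1.00)² = 65.61, so 28.1 × 65.61 = 1844 mSv/h
At 1.10 m: (1.00/1.10)² = 0.8264, so 1844 × 0.8264 = 1524 mSv/h.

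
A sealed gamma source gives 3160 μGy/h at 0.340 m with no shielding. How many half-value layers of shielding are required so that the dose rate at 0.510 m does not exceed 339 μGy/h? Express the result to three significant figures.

2.05 half-value layers

At 0.510 m, distance alone gives 3160 × (0.340/0.510)² = 3160 × 0.4444 = 1404 μGy/h.
Further attenuation needed: 1404/339 = 4.142.
n = log₂(4.142) = 2.050 half-value layers.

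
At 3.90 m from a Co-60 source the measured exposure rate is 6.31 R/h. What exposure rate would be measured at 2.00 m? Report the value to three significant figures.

Using I₁d₁² = I₂d₂², scaling from 3.90 m to 2.00 m:
(3.90/2.00)² = 3.802, so 6.31 × 3.802 = 23.99 R/h.

24.0 R/h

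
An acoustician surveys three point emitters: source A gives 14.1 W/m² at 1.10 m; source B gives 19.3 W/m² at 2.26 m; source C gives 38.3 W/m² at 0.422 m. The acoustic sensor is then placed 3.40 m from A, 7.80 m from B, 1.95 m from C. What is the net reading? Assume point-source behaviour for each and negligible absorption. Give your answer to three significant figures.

4.89 W/m²

Each source contributes Iᵢ·(dᵢ/rᵢ)²; contributions add.
A: 14.1 × (1.10/3.40)² = 1.476 W/m²
B: 19.3 × (2.26/7.80)² = 1.620 W/m²
C: 38.3 × (0.422/1.95)² = 1.794 W/m²
Total = 1.476 + 1.620 + 1.794 = 4.890 W/m².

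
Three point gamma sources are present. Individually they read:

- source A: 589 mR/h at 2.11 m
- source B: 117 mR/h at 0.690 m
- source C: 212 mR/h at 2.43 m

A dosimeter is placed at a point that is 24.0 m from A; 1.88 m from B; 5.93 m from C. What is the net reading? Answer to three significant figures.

Each source contributes Iᵢ·(dᵢ/rᵢ)²; contributions add.
A: 589 × (2.11/24.0)² = 4.553 mR/h
B: 117 × (0.690/1.88)² = 15.76 mR/h
C: 212 × (2.43/5.93)² = 35.60 mR/h
Total = 4.553 + 15.76 + 35.60 = 55.91 mR/h.

55.9 mR/h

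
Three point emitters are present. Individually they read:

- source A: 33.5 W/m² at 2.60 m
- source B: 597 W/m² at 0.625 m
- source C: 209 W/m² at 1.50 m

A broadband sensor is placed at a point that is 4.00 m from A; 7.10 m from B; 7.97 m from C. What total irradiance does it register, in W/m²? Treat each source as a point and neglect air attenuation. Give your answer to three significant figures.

By superposition, sum each source's inverse-square contribution:
A: 33.5 × (2.60/4.00)² = 14.15 W/m²
B: 597 × (0.625/7.10)² = 4.626 W/m²
C: 209 × (1.50/7.97)² = 7.403 W/m²
Total = 14.15 + 4.626 + 7.403 = 26.18 W/m².

26.2 W/m²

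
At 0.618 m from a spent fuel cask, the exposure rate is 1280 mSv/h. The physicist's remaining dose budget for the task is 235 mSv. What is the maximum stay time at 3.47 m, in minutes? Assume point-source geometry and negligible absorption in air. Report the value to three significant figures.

Using I₁d₁² = I₂d₂², rate at 3.47 m:
(0.618/3.47)² = 0.03172, so 1280 × 0.03172 = 40.60 mSv/h.
Stay time = 235 mSv ÷ 40.60 mSv/h = 5.788 h = 347.3 min.

347 min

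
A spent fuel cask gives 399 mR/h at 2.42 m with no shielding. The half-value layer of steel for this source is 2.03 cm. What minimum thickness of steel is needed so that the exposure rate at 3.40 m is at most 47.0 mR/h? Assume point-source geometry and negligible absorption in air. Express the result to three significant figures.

At 3.40 m, distance alone gives 399 × (2.42/3.40)² = 399 × 0.5066 = 202.1 mR/h.
Further attenuation needed: 202.1/47.0 = 4.300.
n = log₂(4.300) = 2.104 half-value layers.
Thickness = 2.104 × 2.03 cm = 4.271 cm.

4.27 cm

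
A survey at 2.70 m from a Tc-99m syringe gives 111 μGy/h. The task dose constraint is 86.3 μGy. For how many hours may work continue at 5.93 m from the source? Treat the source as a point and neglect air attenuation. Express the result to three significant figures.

Using I₁d₁² = I₂d₂², rate at 5.93 m:
(2.70/5.93)² = 0.2073, so 111 × 0.2073 = 23.01 μGy/h.
Stay time = 86.3 μGy ÷ 23.01 μGy/h = 3.751 h.

3.75 h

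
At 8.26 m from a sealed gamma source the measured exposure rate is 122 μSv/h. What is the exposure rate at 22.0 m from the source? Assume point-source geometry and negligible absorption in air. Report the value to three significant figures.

Intensity scales as (d₁/d₂)², so scaling from 8.26 m to 22.0 m:
(8.26/22.0)² = 0.1410, so 122 × 0.1410 = 17.20 μSv/h.

17.2 μSv/h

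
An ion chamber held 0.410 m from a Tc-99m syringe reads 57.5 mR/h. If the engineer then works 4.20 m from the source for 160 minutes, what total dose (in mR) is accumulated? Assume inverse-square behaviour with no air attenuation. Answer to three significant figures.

Intensity scales as (d₁/d₂)², so rate at 4.20 m:
(0.410/4.20)² = 0.009529, so 57.5 × 0.009529 = 0.5479 mR/h.
Dose = rate × time = 0.5479 mR/h × 2.667 h = 1.461 mR.

1.46 mR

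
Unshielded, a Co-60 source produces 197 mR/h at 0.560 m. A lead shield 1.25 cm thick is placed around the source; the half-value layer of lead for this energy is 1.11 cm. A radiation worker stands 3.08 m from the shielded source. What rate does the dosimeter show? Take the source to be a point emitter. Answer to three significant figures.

2.98 mR/h

Distance alone: (0.560/3.08)² = 0.03306, so 197 × 0.03306 = 6.513 mR/h.
Shield: 1.25/1.11 = 1.126 half-value layers → attenuation 2^(−1.126) = 0.4582.
Combined: 6.513 × 0.4582 = 2.984 mR/h.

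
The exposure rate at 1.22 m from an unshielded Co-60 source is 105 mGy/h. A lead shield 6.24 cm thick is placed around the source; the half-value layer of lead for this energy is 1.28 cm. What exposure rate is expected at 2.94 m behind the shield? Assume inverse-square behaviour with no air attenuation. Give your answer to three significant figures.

0.616 mGy/h

Distance alone: (1.22/2.94)² = 0.1722, so 105 × 0.1722 = 18.08 mGy/h.
Shield: 6.24/1.28 = 4.875 half-value layers → attenuation 2^(−4.875) = 0.03408.
Combined: 18.08 × 0.03408 = 0.6162 mGy/h.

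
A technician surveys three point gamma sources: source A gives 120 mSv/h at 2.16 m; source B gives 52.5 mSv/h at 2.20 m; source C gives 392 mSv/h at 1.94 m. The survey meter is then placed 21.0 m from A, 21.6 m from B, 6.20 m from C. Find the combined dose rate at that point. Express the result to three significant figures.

Each source contributes Iᵢ·(dᵢ/rᵢ)²; contributions add.
A: 120 × (2.16/21.0)² = 1.270 mSv/h
B: 52.5 × (2.20/21.6)² = 0.5446 mSv/h
C: 392 × (1.94/6.20)² = 38.38 mSv/h
Total = 1.270 + 0.5446 + 38.38 = 40.19 mSv/h.

40.2 mSv/h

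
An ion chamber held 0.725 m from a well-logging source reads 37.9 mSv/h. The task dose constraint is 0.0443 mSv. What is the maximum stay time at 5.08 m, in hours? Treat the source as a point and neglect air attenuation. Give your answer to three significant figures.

0.0574 h

By the inverse-square law, rate at 5.08 m:
37.9 × (0.725/5.08)² = 37.9 × 0.02037 = 0.7720 mSv/h.
Stay time = 0.0443 mSv ÷ 0.7720 mSv/h = 0.05738 h.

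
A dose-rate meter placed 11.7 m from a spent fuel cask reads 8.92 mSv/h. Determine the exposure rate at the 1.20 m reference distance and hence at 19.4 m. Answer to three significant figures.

By the inverse-square law,
At 1.20 m: (11.7/1.20)² = 95.06, so 8.92 × 95.06 = 847.9 mSv/h
At 19.4 m: 847.9 × (1.20/19.4)² = 847.9 × 0.003826 = 3.244 mSv/h.

848 mSv/h; 3.24 mSv/h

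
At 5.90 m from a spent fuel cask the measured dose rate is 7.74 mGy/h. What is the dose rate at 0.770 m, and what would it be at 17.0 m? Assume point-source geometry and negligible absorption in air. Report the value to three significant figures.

By the inverse-square law,
At 0.770 m: 7.74 × (5.90/0.770)² = 7.74 × 58.71 = 454.4 mGy/h
At 17.0 m: (0.770/17.0)² = 0.002052, so 454.4 × 0.002052 = 0.9324 mGy/h.

454 mGy/h; 0.932 mGy/h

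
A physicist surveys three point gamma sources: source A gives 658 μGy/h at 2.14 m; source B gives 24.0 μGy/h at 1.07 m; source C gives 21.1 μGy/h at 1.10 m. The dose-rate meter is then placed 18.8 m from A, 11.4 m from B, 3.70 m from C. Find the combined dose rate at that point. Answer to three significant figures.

10.6 μGy/h

Each source contributes Iᵢ·(dᵢ/rᵢ)²; contributions add.
A: 658 × (2.14/18.8)² = 8.526 μGy/h
B: 24.0 × (1.07/11.4)² = 0.2114 μGy/h
C: 21.1 × (1.10/3.70)² = 1.865 μGy/h
Total = 8.526 + 0.2114 + 1.865 = 10.60 μGy/h.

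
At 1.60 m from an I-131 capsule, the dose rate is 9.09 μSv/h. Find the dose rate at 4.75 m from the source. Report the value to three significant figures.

Intensity scales as (d₁/d₂)², so the rate at 4.75 m is
9.09 × (1.60/4.75)² = 9.09 × 0.1135 = 1.032 μSv/h.

1.03 μSv/h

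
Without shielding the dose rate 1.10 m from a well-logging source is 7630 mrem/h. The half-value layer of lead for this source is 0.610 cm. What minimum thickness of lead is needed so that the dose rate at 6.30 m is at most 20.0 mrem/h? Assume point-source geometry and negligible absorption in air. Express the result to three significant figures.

At 6.30 m, distance alone gives (1.10/6.30)² = 0.03049, so 7630 × 0.03049 = 232.6 mrem/h.
Further attenuation needed: 232.6/20.0 = 11.63.
n = log₂(11.63) = 3.540 half-value layers.
Thickness = 3.540 × 0.610 cm = 2.159 cm.

2.16 cm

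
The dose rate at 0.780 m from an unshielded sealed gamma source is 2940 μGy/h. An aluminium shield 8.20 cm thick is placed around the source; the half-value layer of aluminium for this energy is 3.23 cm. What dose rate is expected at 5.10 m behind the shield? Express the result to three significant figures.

11.8 μGy/h

Distance alone: 2940 × (0.780/5.10)² = 2940 × 0.02339 = 68.77 μGy/h.
Shield: 8.20/3.23 = 2.539 half-value layers → attenuation 2^(−2.539) = 0.1721.
Combined: 68.77 × 0.1721 = 11.84 μGy/h.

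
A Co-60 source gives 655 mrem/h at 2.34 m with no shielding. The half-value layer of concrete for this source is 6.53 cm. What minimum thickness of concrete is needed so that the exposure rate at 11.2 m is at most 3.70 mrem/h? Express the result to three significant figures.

At 11.2 m, distance alone gives (2.34/11.2)² = 0.04365, so 655 × 0.04365 = 28.59 mrem/h.
Further attenuation needed: 28.59/3.70 = 7.727.
n = log₂(7.727) = 2.950 half-value layers.
Thickness = 2.950 × 6.53 cm = 19.26 cm.

19.3 cm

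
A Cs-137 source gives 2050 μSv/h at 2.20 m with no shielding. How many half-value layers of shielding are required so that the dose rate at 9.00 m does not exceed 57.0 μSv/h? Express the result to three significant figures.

1.10 half-value layers

At 9.00 m, distance alone gives 2050 × (2.20/9.00)² = 2050 × 0.05975 = 122.5 μSv/h.
Further attenuation needed: 122.5/57.0 = 2.149.
n = log₂(2.149) = 1.104 half-value layers.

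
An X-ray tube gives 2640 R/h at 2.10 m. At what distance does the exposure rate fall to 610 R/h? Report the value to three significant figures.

4.37 m

Using I₁d₁² = I₂d₂², d₂ = d₁·√(I₁/I₂).
I₁/I₂ = 2640/610 = 4.328, so d₂ = 2.10 × √4.328 = 4.369 m.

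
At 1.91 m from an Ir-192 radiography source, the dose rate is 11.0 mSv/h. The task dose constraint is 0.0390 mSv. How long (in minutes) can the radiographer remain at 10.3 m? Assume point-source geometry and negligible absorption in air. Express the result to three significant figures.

6.19 min

Using I₁d₁² = I₂d₂², rate at 10.3 m:
11.0 × (1.91/10.3)² = 11.0 × 0.03439 = 0.3783 mSv/h.
Stay time = 0.0390 mSv ÷ 0.3783 mSv/h = 0.1031 h = 6.186 min.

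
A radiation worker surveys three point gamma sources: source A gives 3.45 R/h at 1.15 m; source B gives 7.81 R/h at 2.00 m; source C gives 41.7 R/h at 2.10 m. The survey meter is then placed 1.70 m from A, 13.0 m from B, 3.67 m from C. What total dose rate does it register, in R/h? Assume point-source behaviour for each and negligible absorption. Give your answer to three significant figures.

15.4 R/h

Each source contributes Iᵢ·(dᵢ/rᵢ)²; contributions add.
A: 3.45 × (1.15/1.70)² = 1.579 R/h
B: 7.81 × (2.00/13.0)² = 0.1849 R/h
C: 41.7 × (2.10/3.67)² = 13.65 R/h
Total = 1.579 + 0.1849 + 13.65 = 15.41 R/h.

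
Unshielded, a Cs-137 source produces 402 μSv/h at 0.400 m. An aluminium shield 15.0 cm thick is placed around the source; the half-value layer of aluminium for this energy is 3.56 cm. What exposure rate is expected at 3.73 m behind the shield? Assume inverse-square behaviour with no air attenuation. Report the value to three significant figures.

0.249 μSv/h

Distance alone: 402 × (0.400/3.73)² = 402 × 0.01150 = 4.623 μSv/h.
Shield: 15.0/3.56 = 4.213 half-value layers → attenuation 2^(−4.213) = 0.05392.
Combined: 4.623 × 0.05392 = 0.2493 μSv/h.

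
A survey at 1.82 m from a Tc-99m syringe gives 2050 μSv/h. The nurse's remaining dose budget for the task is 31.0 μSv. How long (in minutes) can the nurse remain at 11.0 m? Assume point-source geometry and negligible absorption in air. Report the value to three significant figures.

33.1 min

Applying the 1/r² law, rate at 11.0 m:
(1.82/11.0)² = 0.02738, so 2050 × 0.02738 = 56.13 μSv/h.
Stay time = 31.0 μSv ÷ 56.13 μSv/h = 0.5523 h = 33.14 min.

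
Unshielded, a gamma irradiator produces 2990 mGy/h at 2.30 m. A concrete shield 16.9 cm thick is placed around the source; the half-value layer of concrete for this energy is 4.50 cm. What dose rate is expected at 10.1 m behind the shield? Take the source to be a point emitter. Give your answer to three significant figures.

Distance alone: (2.30/10.1)² = 0.05186, so 2990 × 0.05186 = 155.1 mGy/h.
Shield: 16.9/4.50 = 3.756 half-value layers → attenuation 2^(−3.756) = 0.07402.
Combined: 155.1 × 0.07402 = 11.48 mGy/h.

11.5 mGy/h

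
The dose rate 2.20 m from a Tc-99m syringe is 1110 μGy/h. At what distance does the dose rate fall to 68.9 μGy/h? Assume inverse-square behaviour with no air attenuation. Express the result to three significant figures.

Intensity scales as (d₁/d₂)², so d₂ = d₁·√(I₁/I₂).
I₁/I₂ = 1110/68.9 = 16.11, so d₂ = 2.20 × √16.11 = 8.830 m.

8.83 m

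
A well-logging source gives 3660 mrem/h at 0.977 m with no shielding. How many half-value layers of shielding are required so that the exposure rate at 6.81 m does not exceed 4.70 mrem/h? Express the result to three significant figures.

4.00 half-value layers

At 6.81 m, distance alone gives (0.977/6.81)² = 0.02058, so 3660 × 0.02058 = 75.32 mrem/h.
Further attenuation needed: 75.32/4.70 = 16.03.
n = log₂(16.03) = 4.003 half-value layers.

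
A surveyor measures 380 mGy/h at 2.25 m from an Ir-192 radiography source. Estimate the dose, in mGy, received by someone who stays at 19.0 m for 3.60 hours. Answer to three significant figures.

Intensity scales as (d₁/d₂)², so rate at 19.0 m:
380 × (2.25/19.0)² = 380 × 0.01402 = 5.328 mGy/h.
Dose = rate × time = 5.328 mGy/h × 3.600 h = 19.18 mGy.

19.2 mGy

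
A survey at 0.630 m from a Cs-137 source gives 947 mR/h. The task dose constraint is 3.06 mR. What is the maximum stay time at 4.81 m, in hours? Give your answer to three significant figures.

0.188 h

Intensity scales as (d₁/d₂)², so rate at 4.81 m:
947 × (0.630/4.81)² = 947 × 0.01716 = 16.25 mR/h.
Stay time = 3.06 mR ÷ 16.25 mR/h = 0.1883 h.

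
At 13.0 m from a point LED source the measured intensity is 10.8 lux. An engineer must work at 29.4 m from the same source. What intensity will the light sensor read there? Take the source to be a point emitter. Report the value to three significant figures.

2.11 lux

By the inverse-square law, scaling from 13.0 m to 29.4 m:
(13.0/29.4)² = 0.1955, so 10.8 × 0.1955 = 2.111 lux.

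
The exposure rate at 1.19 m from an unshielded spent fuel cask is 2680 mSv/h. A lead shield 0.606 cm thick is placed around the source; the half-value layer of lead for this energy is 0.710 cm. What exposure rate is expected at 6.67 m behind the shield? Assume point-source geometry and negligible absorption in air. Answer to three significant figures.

Distance alone: (1.19/6.67)² = 0.03183, so 2680 × 0.03183 = 85.30 mSv/h.
Shield: 0.606/0.710 = 0.8535 half-value layers → attenuation 2^(−0.8535) = 0.5534.
Combined: 85.30 × 0.5534 = 47.21 mSv/h.

47.2 mSv/h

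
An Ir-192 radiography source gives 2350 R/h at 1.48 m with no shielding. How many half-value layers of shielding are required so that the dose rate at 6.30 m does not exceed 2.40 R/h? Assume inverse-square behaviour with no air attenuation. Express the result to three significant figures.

At 6.30 m, distance alone gives 2350 × (1.48/6.30)² = 2350 × 0.05519 = 129.7 R/h.
Further attenuation needed: 129.7/2.40 = 54.04.
n = log₂(54.04) = 5.756 half-value layers.

5.76 half-value layers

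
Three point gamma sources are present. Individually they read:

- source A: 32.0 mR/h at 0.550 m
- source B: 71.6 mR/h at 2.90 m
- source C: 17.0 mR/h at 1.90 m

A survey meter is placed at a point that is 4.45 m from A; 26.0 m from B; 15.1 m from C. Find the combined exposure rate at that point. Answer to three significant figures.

Each source contributes Iᵢ·(dᵢ/rᵢ)²; contributions add.
A: 32.0 × (0.550/4.45)² = 0.4888 mR/h
B: 71.6 × (2.90/26.0)² = 0.8908 mR/h
C: 17.0 × (1.90/15.1)² = 0.2692 mR/h
Total = 0.4888 + 0.8908 + 0.2692 = 1.649 mR/h.

1.65 mR/h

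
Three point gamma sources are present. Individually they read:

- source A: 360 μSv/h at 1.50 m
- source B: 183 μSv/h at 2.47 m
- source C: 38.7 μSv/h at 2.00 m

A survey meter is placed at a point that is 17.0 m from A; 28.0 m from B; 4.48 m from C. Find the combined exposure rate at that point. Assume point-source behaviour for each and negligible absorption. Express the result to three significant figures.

Each source contributes Iᵢ·(dᵢ/rᵢ)²; contributions add.
A: 360 × (1.50/17.0)² = 2.803 μSv/h
B: 183 × (2.47/28.0)² = 1.424 μSv/h
C: 38.7 × (2.00/4.48)² = 7.713 μSv/h
Total = 2.803 + 1.424 + 7.713 = 11.94 μSv/h.

11.9 μSv/h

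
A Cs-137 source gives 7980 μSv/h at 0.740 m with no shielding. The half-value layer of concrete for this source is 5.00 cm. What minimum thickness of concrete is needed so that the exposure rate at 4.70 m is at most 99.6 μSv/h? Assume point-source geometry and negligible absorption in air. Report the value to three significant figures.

At 4.70 m, distance alone gives (0.740/4.70)² = 0.02479, so 7980 × 0.02479 = 197.8 μSv/h.
Further attenuation needed: 197.8/99.6 = 1.986.
n = log₂(1.986) = 0.9899 half-value layers.
Thickness = 0.9899 × 5.00 cm = 4.950 cm.

4.95 cm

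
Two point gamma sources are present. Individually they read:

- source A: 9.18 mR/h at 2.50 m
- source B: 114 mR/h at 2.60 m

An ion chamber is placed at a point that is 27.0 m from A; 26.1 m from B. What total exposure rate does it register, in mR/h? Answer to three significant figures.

1.21 mR/h

Each source contributes Iᵢ·(dᵢ/rᵢ)²; contributions add.
A: 9.18 × (2.50/27.0)² = 0.07870 mR/h
B: 114 × (2.60/26.1)² = 1.131 mR/h
Total = 0.07870 + 1.131 = 1.210 mR/h.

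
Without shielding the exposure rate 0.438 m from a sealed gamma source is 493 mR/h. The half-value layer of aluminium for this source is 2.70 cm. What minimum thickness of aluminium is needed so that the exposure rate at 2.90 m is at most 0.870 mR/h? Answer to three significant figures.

At 2.90 m, distance alone gives 493 × (0.438/2.90)² = 493 × 0.02281 = 11.25 mR/h.
Further attenuation needed: 11.25/0.870 = 12.93.
n = log₂(12.93) = 3.693 half-value layers.
Thickness = 3.693 × 2.70 cm = 9.971 cm.

9.97 cm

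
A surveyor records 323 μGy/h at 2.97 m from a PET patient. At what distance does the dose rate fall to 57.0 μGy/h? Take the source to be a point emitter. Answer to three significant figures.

Intensity scales as (d₁/d₂)², so d₂ = d₁·√(I₁/I₂).
I₁/I₂ = 323/57.0 = 5.667, so d₂ = 2.97 × √5.667 = 7.070 m.

7.07 m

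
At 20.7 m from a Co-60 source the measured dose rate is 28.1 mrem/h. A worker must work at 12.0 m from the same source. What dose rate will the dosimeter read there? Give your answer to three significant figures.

83.6 mrem/h

Since intensity falls as 1/r², scaling from 20.7 m to 12.0 m:
(20.7/12.0)² = 2.976, so 28.1 × 2.976 = 83.63 mrem/h.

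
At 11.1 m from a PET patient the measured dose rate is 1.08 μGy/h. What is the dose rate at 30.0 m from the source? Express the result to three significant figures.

0.148 μGy/h

Intensity scales as (d₁/d₂)², so scaling from 11.1 m to 30.0 m:
(11.1/30.0)² = 0.1369, so 1.08 × 0.1369 = 0.1479 μGy/h.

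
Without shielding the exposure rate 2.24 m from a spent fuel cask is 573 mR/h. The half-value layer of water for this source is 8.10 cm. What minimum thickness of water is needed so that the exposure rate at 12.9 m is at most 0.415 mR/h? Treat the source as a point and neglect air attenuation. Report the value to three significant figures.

43.6 cm

At 12.9 m, distance alone gives (2.24/12.9)² = 0.03015, so 573 × 0.03015 = 17.28 mR/h.
Further attenuation needed: 17.28/0.415 = 41.64.
n = log₂(41.64) = 5.380 half-value layers.
Thickness = 5.380 × 8.10 cm = 43.58 cm.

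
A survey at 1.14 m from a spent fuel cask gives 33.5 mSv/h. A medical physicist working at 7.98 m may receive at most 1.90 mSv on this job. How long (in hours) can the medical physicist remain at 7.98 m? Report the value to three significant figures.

By the inverse-square law, rate at 7.98 m:
(1.14/7.98)² = 0.02041, so 33.5 × 0.02041 = 0.6837 mSv/h.
Stay time = 1.90 mSv ÷ 0.6837 mSv/h = 2.779 h.

2.78 h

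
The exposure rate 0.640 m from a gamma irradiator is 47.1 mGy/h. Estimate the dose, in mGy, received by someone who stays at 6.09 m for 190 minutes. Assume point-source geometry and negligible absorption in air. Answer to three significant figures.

Intensity scales as (d₁/d₂)², so rate at 6.09 m:
47.1 × (0.640/6.09)² = 47.1 × 0.01104 = 0.5200 mGy/h.
Dose = rate × time = 0.5200 mGy/h × 3.167 h = 1.647 mGy.

1.65 mGy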